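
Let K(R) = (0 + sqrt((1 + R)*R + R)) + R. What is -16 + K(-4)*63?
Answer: -268 + 126*sqrt(2) ≈ -89.809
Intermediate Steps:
K(R) = R + sqrt(R + R*(1 + R)) (K(R) = (0 + sqrt(R*(1 + R) + R)) + R = (0 + sqrt(R + R*(1 + R))) + R = sqrt(R + R*(1 + R)) + R = R + sqrt(R + R*(1 + R)))
-16 + K(-4)*63 = -16 + (-4 + sqrt(-4*(2 - 4)))*63 = -16 + (-4 + sqrt(-4*(-2)))*63 = -16 + (-4 + sqrt(8))*63 = -16 + (-4 + 2*sqrt(2))*63 = -16 + (-252 + 126*sqrt(2)) = -268 + 126*sqrt(2)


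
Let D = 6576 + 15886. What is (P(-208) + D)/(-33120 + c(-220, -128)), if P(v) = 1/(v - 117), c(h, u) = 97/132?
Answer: -963619668/1420816475 ≈ -0.67822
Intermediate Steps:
c(h, u) = 97/132 (c(h, u) = 97*(1/132) = 97/132)
P(v) = 1/(-117 + v)
D = 22462
(P(-208) + D)/(-33120 + c(-220, -128)) = (1/(-117 - 208) + 22462)/(-33120 + 97/132) = (1/(-325) + 22462)/(-4371743/132) = (-1/325 + 22462)*(-132/4371743) = (7300149/325)*(-132/4371743) = -963619668/1420816475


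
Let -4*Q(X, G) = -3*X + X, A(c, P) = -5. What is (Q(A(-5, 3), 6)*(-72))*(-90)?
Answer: -16200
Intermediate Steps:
Q(X, G) = X/2 (Q(X, G) = -(-3*X + X)/4 = -(-1)*X/2 = X/2)
(Q(A(-5, 3), 6)*(-72))*(-90) = (((1/2)*(-5))*(-72))*(-90) = -5/2*(-72)*(-90) = 180*(-90) = -16200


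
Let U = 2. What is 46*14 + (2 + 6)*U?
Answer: 660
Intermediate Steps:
46*14 + (2 + 6)*U = 46*14 + (2 + 6)*2 = 644 + 8*2 = 644 + 16 = 660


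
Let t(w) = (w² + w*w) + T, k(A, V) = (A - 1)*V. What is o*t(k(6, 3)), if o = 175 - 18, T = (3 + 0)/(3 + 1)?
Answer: 283071/4 ≈ 70768.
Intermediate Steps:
T = ¾ (T = 3/4 = 3*(¼) = ¾ ≈ 0.75000)
k(A, V) = V*(-1 + A) (k(A, V) = (-1 + A)*V = V*(-1 + A))
t(w) = ¾ + 2*w² (t(w) = (w² + w*w) + ¾ = (w² + w²) + ¾ = 2*w² + ¾ = ¾ + 2*w²)
o = 157
o*t(k(6, 3)) = 157*(¾ + 2*(3*(-1 + 6))²) = 157*(¾ + 2*(3*5)²) = 157*(¾ + 2*15²) = 157*(¾ + 2*225) = 157*(¾ + 450) = 157*(1803/4) = 283071/4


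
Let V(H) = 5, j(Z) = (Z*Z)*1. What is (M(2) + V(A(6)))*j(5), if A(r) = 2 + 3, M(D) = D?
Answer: 175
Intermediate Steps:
j(Z) = Z² (j(Z) = Z²*1 = Z²)
A(r) = 5
(M(2) + V(A(6)))*j(5) = (2 + 5)*5² = 7*25 = 175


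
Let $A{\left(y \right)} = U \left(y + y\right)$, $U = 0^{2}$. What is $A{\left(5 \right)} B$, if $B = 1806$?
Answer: $0$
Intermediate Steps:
$U = 0$
$A{\left(y \right)} = 0$ ($A{\left(y \right)} = 0 \left(y + y\right) = 0 \cdot 2 y = 0$)
$A{\left(5 \right)} B = 0 \cdot 1806 = 0$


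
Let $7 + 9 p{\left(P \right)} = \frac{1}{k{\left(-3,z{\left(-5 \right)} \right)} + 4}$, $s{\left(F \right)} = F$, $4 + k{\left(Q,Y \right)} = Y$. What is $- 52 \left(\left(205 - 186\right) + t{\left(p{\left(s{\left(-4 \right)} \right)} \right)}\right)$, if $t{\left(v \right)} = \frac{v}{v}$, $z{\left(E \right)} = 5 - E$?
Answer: $-1040$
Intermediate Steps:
$k{\left(Q,Y \right)} = -4 + Y$
$p{\left(P \right)} = - \frac{23}{30}$ ($p{\left(P \right)} = - \frac{7}{9} + \frac{1}{9 \left(\left(-4 + \left(5 - -5\right)\right) + 4\right)} = - \frac{7}{9} + \frac{1}{9 \left(\left(-4 + \left(5 + 5\right)\right) + 4\right)} = - \frac{7}{9} + \frac{1}{9 \left(\left(-4 + 10\right) + 4\right)} = - \frac{7}{9} + \frac{1}{9 \left(6 + 4\right)} = - \frac{7}{9} + \frac{1}{9 \cdot 10} = - \frac{7}{9} + \frac{1}{9} \cdot \frac{1}{10} = - \frac{7}{9} + \frac{1}{90} = - \frac{23}{30}$)
$t{\left(v \right)} = 1$
$- 52 \left(\left(205 - 186\right) + t{\left(p{\left(s{\left(-4 \right)} \right)} \right)}\right) = - 52 \left(\left(205 - 186\right) + 1\right) = - 52 \left(19 + 1\right) = \left(-52\right) 20 = -1040$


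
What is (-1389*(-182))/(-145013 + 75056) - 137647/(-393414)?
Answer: -9980544577/3058007022 ≈ -3.2637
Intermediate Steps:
(-1389*(-182))/(-145013 + 75056) - 137647/(-393414) = 252798/(-69957) - 137647*(-1/393414) = 252798*(-1/69957) + 137647/393414 = -84266/23319 + 137647/393414 = -9980544577/3058007022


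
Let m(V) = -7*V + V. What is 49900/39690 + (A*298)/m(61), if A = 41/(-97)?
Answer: 37608037/23484573 ≈ 1.6014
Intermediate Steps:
A = -41/97 (A = 41*(-1/97) = -41/97 ≈ -0.42268)
m(V) = -6*V
49900/39690 + (A*298)/m(61) = 49900/39690 + (-41/97*298)/((-6*61)) = 49900*(1/39690) - 12218/97/(-366) = 4990/3969 - 12218/97*(-1/366) = 4990/3969 + 6109/17751 = 37608037/23484573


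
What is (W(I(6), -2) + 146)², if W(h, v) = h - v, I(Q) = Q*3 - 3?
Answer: 26569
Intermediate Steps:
I(Q) = -3 + 3*Q (I(Q) = 3*Q - 3 = -3 + 3*Q)
(W(I(6), -2) + 146)² = (((-3 + 3*6) - 1*(-2)) + 146)² = (((-3 + 18) + 2) + 146)² = ((15 + 2) + 146)² = (17 + 146)² = 163² = 26569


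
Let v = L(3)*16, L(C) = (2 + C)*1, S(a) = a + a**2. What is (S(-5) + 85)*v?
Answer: 8400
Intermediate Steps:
L(C) = 2 + C
v = 80 (v = (2 + 3)*16 = 5*16 = 80)
(S(-5) + 85)*v = (-5*(1 - 5) + 85)*80 = (-5*(-4) + 85)*80 = (20 + 85)*80 = 105*80 = 8400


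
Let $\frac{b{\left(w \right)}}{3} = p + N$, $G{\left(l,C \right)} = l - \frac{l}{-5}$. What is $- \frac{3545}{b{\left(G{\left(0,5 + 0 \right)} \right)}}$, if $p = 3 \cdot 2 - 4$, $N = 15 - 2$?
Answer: $- \frac{709}{9} \approx -78.778$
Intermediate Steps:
$N = 13$
$G{\left(l,C \right)} = \frac{6 l}{5}$ ($G{\left(l,C \right)} = l - l \left(- \frac{1}{5}\right) = l - - \frac{l}{5} = l + \frac{l}{5} = \frac{6 l}{5}$)
$p = 2$ ($p = 6 - 4 = 2$)
$b{\left(w \right)} = 45$ ($b{\left(w \right)} = 3 \left(2 + 13\right) = 3 \cdot 15 = 45$)
$- \frac{3545}{b{\left(G{\left(0,5 + 0 \right)} \right)}} = - \frac{3545}{45} = \left(-3545\right) \frac{1}{45} = - \frac{709}{9}$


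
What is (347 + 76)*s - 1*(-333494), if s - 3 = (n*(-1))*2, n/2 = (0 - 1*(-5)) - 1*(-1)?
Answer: 324611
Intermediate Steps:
n = 12 (n = 2*((0 - 1*(-5)) - 1*(-1)) = 2*((0 + 5) + 1) = 2*(5 + 1) = 2*6 = 12)
s = -21 (s = 3 + (12*(-1))*2 = 3 - 12*2 = 3 - 24 = -21)
(347 + 76)*s - 1*(-333494) = (347 + 76)*(-21) - 1*(-333494) = 423*(-21) + 333494 = -8883 + 333494 = 324611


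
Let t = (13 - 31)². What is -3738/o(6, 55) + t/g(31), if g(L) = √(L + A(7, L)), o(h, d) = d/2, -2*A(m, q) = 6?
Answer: -7476/55 + 162*√7/7 ≈ -74.697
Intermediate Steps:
A(m, q) = -3 (A(m, q) = -½*6 = -3)
t = 324 (t = (-18)² = 324)
o(h, d) = d/2 (o(h, d) = d*(½) = d/2)
g(L) = √(-3 + L) (g(L) = √(L - 3) = √(-3 + L))
-3738/o(6, 55) + t/g(31) = -3738/((½)*55) + 324/(√(-3 + 31)) = -3738/55/2 + 324/(√28) = -3738*2/55 + 324/((2*√7)) = -7476/55 + 324*(√7/14) = -7476/55 + 162*√7/7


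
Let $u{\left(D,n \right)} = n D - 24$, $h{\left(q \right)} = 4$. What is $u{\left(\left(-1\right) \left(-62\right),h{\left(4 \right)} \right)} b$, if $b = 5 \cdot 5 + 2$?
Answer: $6048$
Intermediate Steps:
$u{\left(D,n \right)} = -24 + D n$ ($u{\left(D,n \right)} = D n - 24 = -24 + D n$)
$b = 27$ ($b = 25 + 2 = 27$)
$u{\left(\left(-1\right) \left(-62\right),h{\left(4 \right)} \right)} b = \left(-24 + \left(-1\right) \left(-62\right) 4\right) 27 = \left(-24 + 62 \cdot 4\right) 27 = \left(-24 + 248\right) 27 = 224 \cdot 27 = 6048$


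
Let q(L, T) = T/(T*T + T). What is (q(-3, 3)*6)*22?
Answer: 33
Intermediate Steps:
q(L, T) = T/(T + T**2) (q(L, T) = T/(T**2 + T) = T/(T + T**2))
(q(-3, 3)*6)*22 = (6/(1 + 3))*22 = (6/4)*22 = ((1/4)*6)*22 = (3/2)*22 = 33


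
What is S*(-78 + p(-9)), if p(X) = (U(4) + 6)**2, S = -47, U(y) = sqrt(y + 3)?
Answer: 1645 - 564*sqrt(7) ≈ 152.80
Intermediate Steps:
U(y) = sqrt(3 + y)
p(X) = (6 + sqrt(7))**2 (p(X) = (sqrt(3 + 4) + 6)**2 = (sqrt(7) + 6)**2 = (6 + sqrt(7))**2)
S*(-78 + p(-9)) = -47*(-78 + (6 + sqrt(7))**2) = 3666 - 47*(6 + sqrt(7))**2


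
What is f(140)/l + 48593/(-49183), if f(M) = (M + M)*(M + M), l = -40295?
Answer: -1162800427/396365797 ≈ -2.9337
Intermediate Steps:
f(M) = 4*M² (f(M) = (2*M)*(2*M) = 4*M²)
f(140)/l + 48593/(-49183) = (4*140²)/(-40295) + 48593/(-49183) = (4*19600)*(-1/40295) + 48593*(-1/49183) = 78400*(-1/40295) - 48593/49183 = -15680/8059 - 48593/49183 = -1162800427/396365797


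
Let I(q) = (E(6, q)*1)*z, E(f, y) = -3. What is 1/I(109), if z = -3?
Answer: 1/9 ≈ 0.11111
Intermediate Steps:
I(q) = 9 (I(q) = -3*1*(-3) = -3*(-3) = 9)
1/I(109) = 1/9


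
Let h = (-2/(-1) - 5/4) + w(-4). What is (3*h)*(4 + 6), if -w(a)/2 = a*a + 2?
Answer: -2115/2 ≈ -1057.5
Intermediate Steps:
w(a) = -4 - 2*a**2 (w(a) = -2*(a*a + 2) = -2*(a**2 + 2) = -2*(2 + a**2) = -4 - 2*a**2)
h = -141/4 (h = (-2/(-1) - 5/4) + (-4 - 2*(-4)**2) = (-2*(-1) - 5*1/4) + (-4 - 2*16) = (2 - 5/4) + (-4 - 32) = 3/4 - 36 = -141/4 ≈ -35.250)
(3*h)*(4 + 6) = (3*(-141/4))*(4 + 6) = -423/4*10 = -2115/2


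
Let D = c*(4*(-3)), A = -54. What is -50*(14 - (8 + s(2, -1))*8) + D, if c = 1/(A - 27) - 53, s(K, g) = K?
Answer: 106276/27 ≈ 3936.1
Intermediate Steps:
c = -4294/81 (c = 1/(-54 - 27) - 53 = 1/(-81) - 53 = -1/81 - 53 = -4294/81 ≈ -53.012)
D = 17176/27 (D = -17176*(-3)/81 = -4294/81*(-12) = 17176/27 ≈ 636.15)
-50*(14 - (8 + s(2, -1))*8) + D = -50*(14 - (8 + 2)*8) + 17176/27 = -50*(14 - 10*8) + 17176/27 = -50*(14 - 1*80) + 17176/27 = -50*(14 - 80) + 17176/27 = -50*(-66) + 17176/27 = 3300 + 17176/27 = 106276/27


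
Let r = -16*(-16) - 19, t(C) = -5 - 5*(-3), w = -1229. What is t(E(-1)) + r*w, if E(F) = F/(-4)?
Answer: -291263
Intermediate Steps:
E(F) = -F/4 (E(F) = F*(-¼) = -F/4)
t(C) = 10 (t(C) = -5 + 15 = 10)
r = 237 (r = 256 - 19 = 237)
t(E(-1)) + r*w = 10 + 237*(-1229) = 10 - 291273 = -291263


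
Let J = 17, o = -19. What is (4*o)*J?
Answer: -1292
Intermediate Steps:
(4*o)*J = (4*(-19))*17 = -76*17 = -1292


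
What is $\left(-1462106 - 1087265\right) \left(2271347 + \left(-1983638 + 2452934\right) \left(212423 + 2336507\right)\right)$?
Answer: $-3049570144901259617$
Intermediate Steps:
$\left(-1462106 - 1087265\right) \left(2271347 + \left(-1983638 + 2452934\right) \left(212423 + 2336507\right)\right) = \left(-1462106 + \left(-1546157 + 458892\right)\right) \left(2271347 + 469296 \cdot 2548930\right) = \left(-1462106 - 1087265\right) \left(2271347 + 1196202653280\right) = \left(-2549371\right) 1196204924627 = -3049570144901259617$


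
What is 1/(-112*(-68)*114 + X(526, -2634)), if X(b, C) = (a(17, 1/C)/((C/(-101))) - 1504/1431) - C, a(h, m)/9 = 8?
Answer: 628209/547081907438 ≈ 1.1483e-6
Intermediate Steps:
a(h, m) = 72 (a(h, m) = 9*8 = 72)
X(b, C) = -1504/1431 - C - 7272/C (X(b, C) = (72/((C/(-101))) - 1504/1431) - C = (72/((C*(-1/101))) - 1504*1/1431) - C = (72/((-C/101)) - 1504/1431) - C = (72*(-101/C) - 1504/1431) - C = (-7272/C - 1504/1431) - C = (-1504/1431 - 7272/C) - C = -1504/1431 - C - 7272/C)
1/(-112*(-68)*114 + X(526, -2634)) = 1/(-112*(-68)*114 + (-1504/1431 - 1*(-2634) - 7272/(-2634))) = 1/(7616*114 + (-1504/1431 + 2634 - 7272*(-1/2634))) = 1/(868224 + (-1504/1431 + 2634 + 1212/439)) = 1/(868224 + 1655776622/628209) = 1/(547081907438/628209) = 628209/547081907438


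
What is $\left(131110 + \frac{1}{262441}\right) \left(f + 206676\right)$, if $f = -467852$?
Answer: $- \frac{8986710832924936}{262441} \approx -3.4243 \cdot 10^{10}$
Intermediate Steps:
$\left(131110 + \frac{1}{262441}\right) \left(f + 206676\right) = \left(131110 + \frac{1}{262441}\right) \left(-467852 + 206676\right) = \left(131110 + \frac{1}{262441}\right) \left(-261176\right) = \frac{34408639511}{262441} \left(-261176\right) = - \frac{8986710832924936}{262441}$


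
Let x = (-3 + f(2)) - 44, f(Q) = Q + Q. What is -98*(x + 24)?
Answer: 1862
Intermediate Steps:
f(Q) = 2*Q
x = -43 (x = (-3 + 2*2) - 44 = (-3 + 4) - 44 = 1 - 44 = -43)
-98*(x + 24) = -98*(-43 + 24) = -98*(-19) = 1862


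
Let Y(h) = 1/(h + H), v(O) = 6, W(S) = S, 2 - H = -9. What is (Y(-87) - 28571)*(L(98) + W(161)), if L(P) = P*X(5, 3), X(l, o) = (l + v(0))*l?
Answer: -12053424747/76 ≈ -1.5860e+8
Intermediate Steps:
H = 11 (H = 2 - 1*(-9) = 2 + 9 = 11)
Y(h) = 1/(11 + h) (Y(h) = 1/(h + 11) = 1/(11 + h))
X(l, o) = l*(6 + l) (X(l, o) = (l + 6)*l = (6 + l)*l = l*(6 + l))
L(P) = 55*P (L(P) = P*(5*(6 + 5)) = P*(5*11) = P*55 = 55*P)
(Y(-87) - 28571)*(L(98) + W(161)) = (1/(11 - 87) - 28571)*(55*98 + 161) = (1/(-76) - 28571)*(5390 + 161) = (-1/76 - 28571)*5551 = -2171397/76*5551 = -12053424747/76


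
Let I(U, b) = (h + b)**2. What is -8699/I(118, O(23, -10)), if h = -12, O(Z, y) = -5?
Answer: -8699/289 ≈ -30.100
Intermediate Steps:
I(U, b) = (-12 + b)**2
-8699/I(118, O(23, -10)) = -8699/(-12 - 5)**2 = -8699/((-17)**2) = -8699/289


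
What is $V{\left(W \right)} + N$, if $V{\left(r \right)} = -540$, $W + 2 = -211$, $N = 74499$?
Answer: $73959$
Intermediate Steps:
$W = -213$ ($W = -2 - 211 = -213$)
$V{\left(W \right)} + N = -540 + 74499 = 73959$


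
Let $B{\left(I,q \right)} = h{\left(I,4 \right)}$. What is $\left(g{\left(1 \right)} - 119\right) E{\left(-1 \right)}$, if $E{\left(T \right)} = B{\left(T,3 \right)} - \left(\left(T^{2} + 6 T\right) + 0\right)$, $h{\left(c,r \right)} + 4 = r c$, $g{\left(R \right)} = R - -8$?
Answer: $330$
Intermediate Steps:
$g{\left(R \right)} = 8 + R$ ($g{\left(R \right)} = R + 8 = 8 + R$)
$h{\left(c,r \right)} = -4 + c r$ ($h{\left(c,r \right)} = -4 + r c = -4 + c r$)
$B{\left(I,q \right)} = -4 + 4 I$ ($B{\left(I,q \right)} = -4 + I 4 = -4 + 4 I$)
$E{\left(T \right)} = -4 - T^{2} - 2 T$ ($E{\left(T \right)} = \left(-4 + 4 T\right) - \left(\left(T^{2} + 6 T\right) + 0\right) = \left(-4 + 4 T\right) - \left(T^{2} + 6 T\right) = -4 - T^{2} - 2 T$)
$\left(g{\left(1 \right)} - 119\right) E{\left(-1 \right)} = \left(\left(8 + 1\right) - 119\right) \left(-4 - \left(-1\right)^{2} - -2\right) = \left(9 - 119\right) \left(-4 - 1 + 2\right) = - 110 \left(-4 - 1 + 2\right) = \left(-110\right) \left(-3\right) = 330$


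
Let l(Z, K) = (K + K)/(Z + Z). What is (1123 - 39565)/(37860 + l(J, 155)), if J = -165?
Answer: -1268586/1249349 ≈ -1.0154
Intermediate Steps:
l(Z, K) = K/Z (l(Z, K) = (2*K)/((2*Z)) = (2*K)*(1/(2*Z)) = K/Z)
(1123 - 39565)/(37860 + l(J, 155)) = (1123 - 39565)/(37860 + 155/(-165)) = -38442/(37860 + 155*(-1/165)) = -38442/(37860 - 31/33) = -38442/1249349/33 = -38442*33/1249349 = -1268586/1249349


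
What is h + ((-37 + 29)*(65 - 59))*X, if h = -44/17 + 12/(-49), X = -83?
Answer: 3316312/833 ≈ 3981.2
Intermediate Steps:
h = -2360/833 (h = -44*1/17 + 12*(-1/49) = -44/17 - 12/49 = -2360/833 ≈ -2.8331)
h + ((-37 + 29)*(65 - 59))*X = -2360/833 + ((-37 + 29)*(65 - 59))*(-83) = -2360/833 - 8*6*(-83) = -2360/833 - 48*(-83) = -2360/833 + 3984 = 3316312/833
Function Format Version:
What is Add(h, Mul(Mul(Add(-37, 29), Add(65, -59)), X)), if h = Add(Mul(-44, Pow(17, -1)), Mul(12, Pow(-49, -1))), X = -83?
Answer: Rational(3316312, 833) ≈ 3981.2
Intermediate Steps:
h = Rational(-2360, 833) (h = Add(Mul(-44, Rational(1, 17)), Mul(12, Rational(-1, 49))) = Add(Rational(-44, 17), Rational(-12, 49)) = Rational(-2360, 833) ≈ -2.8331)
Add(h, Mul(Mul(Add(-37, 29), Add(65, -59)), X)) = Add(Rational(-2360, 833), Mul(Mul(Add(-37, 29), Add(65, -59)), -83)) = Add(Rational(-2360, 833), Mul(Mul(-8, 6), -83)) = Add(Rational(-2360, 833), Mul(-48, -83)) = Add(Rational(-2360, 833), 3984) = Rational(3316312, 833)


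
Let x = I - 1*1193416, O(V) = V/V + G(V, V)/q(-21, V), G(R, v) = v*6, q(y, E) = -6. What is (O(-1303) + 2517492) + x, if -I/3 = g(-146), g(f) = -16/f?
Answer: 96752716/73 ≈ 1.3254e+6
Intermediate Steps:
I = -24/73 (I = -(-48)/(-146) = -(-48)*(-1)/146 = -3*8/73 = -24/73 ≈ -0.32877)
G(R, v) = 6*v
O(V) = 1 - V (O(V) = V/V + (6*V)/(-6) = 1 + (6*V)*(-1/6) = 1 - V)
x = -87119392/73 (x = -24/73 - 1*1193416 = -24/73 - 1193416 = -87119392/73 ≈ -1.1934e+6)
(O(-1303) + 2517492) + x = ((1 - 1*(-1303)) + 2517492) - 87119392/73 = ((1 + 1303) + 2517492) - 87119392/73 = (1304 + 2517492) - 87119392/73 = 2518796 - 87119392/73 = 96752716/73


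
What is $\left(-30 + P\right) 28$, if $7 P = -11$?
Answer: $-884$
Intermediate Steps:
$P = - \frac{11}{7}$ ($P = \frac{1}{7} \left(-11\right) = - \frac{11}{7} \approx -1.5714$)
$\left(-30 + P\right) 28 = \left(-30 - \frac{11}{7}\right) 28 = \left(- \frac{221}{7}\right) 28 = -884$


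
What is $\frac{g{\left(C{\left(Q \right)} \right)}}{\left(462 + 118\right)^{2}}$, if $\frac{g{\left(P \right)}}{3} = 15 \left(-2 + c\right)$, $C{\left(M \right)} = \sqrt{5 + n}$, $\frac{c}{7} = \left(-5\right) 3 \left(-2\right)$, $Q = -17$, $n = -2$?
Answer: $\frac{117}{4205} \approx 0.027824$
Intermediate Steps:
$c = 210$ ($c = 7 \left(-5\right) 3 \left(-2\right) = 7 \left(\left(-15\right) \left(-2\right)\right) = 7 \cdot 30 = 210$)
$C{\left(M \right)} = \sqrt{3}$ ($C{\left(M \right)} = \sqrt{5 - 2} = \sqrt{3}$)
$g{\left(P \right)} = 9360$ ($g{\left(P \right)} = 3 \cdot 15 \left(-2 + 210\right) = 3 \cdot 15 \cdot 208 = 3 \cdot 3120 = 9360$)
$\frac{g{\left(C{\left(Q \right)} \right)}}{\left(462 + 118\right)^{2}} = \frac{9360}{\left(462 + 118\right)^{2}} = \frac{9360}{580^{2}} = \frac{9360}{336400} = 9360 \cdot \frac{1}{336400} = \frac{117}{4205}$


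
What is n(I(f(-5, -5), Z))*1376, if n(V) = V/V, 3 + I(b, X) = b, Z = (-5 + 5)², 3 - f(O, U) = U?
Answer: 1376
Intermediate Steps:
f(O, U) = 3 - U
Z = 0 (Z = 0² = 0)
I(b, X) = -3 + b
n(V) = 1
n(I(f(-5, -5), Z))*1376 = 1*1376 = 1376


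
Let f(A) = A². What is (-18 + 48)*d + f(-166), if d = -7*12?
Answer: 25036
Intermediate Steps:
d = -84
(-18 + 48)*d + f(-166) = (-18 + 48)*(-84) + (-166)² = 30*(-84) + 27556 = -2520 + 27556 = 25036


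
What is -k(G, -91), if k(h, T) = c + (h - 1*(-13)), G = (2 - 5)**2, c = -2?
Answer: -20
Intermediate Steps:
G = 9 (G = (-3)**2 = 9)
k(h, T) = 11 + h (k(h, T) = -2 + (h - 1*(-13)) = -2 + (h + 13) = -2 + (13 + h) = 11 + h)
-k(G, -91) = -(11 + 9) = -1*20 = -20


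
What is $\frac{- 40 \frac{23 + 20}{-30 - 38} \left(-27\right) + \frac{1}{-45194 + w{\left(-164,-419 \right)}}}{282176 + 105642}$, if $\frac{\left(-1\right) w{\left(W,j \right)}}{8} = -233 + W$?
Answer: $- \frac{487828997}{277020724308} \approx -0.001761$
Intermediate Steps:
$w{\left(W,j \right)} = 1864 - 8 W$ ($w{\left(W,j \right)} = - 8 \left(-233 + W\right) = 1864 - 8 W$)
$\frac{- 40 \frac{23 + 20}{-30 - 38} \left(-27\right) + \frac{1}{-45194 + w{\left(-164,-419 \right)}}}{282176 + 105642} = \frac{- 40 \frac{23 + 20}{-30 - 38} \left(-27\right) + \frac{1}{-45194 + \left(1864 - -1312\right)}}{282176 + 105642} = \frac{- 40 \frac{43}{-68} \left(-27\right) + \frac{1}{-45194 + \left(1864 + 1312\right)}}{387818} = \left(- 40 \cdot 43 \left(- \frac{1}{68}\right) \left(-27\right) + \frac{1}{-45194 + 3176}\right) \frac{1}{387818} = \left(\left(-40\right) \left(- \frac{43}{68}\right) \left(-27\right) + \frac{1}{-42018}\right) \frac{1}{387818} = \left(\frac{430}{17} \left(-27\right) - \frac{1}{42018}\right) \frac{1}{387818} = \left(- \frac{11610}{17} - \frac{1}{42018}\right) \frac{1}{387818} = \left(- \frac{487828997}{714306}\right) \frac{1}{387818} = - \frac{487828997}{277020724308}$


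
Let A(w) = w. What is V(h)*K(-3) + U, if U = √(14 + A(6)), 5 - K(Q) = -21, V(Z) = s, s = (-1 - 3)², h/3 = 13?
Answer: 416 + 2*√5 ≈ 420.47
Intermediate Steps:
h = 39 (h = 3*13 = 39)
s = 16 (s = (-4)² = 16)
V(Z) = 16
K(Q) = 26 (K(Q) = 5 - 1*(-21) = 5 + 21 = 26)
U = 2*√5 (U = √(14 + 6) = √20 = 2*√5 ≈ 4.4721)
V(h)*K(-3) + U = 16*26 + 2*√5 = 416 + 2*√5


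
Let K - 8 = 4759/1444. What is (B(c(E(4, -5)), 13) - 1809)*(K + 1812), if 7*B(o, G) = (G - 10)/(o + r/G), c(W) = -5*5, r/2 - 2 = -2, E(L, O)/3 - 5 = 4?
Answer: -21934181709/6650 ≈ -3.2984e+6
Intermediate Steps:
E(L, O) = 27 (E(L, O) = 15 + 3*4 = 15 + 12 = 27)
r = 0 (r = 4 + 2*(-2) = 4 - 4 = 0)
c(W) = -25
K = 16311/1444 (K = 8 + 4759/1444 = 16311/1444 ≈ 11.296)
B(o, G) = (-10 + G)/(7*o) (B(o, G) = ((G - 10)/(o + 0/G))/7 = ((-10 + G)/(o + 0))/7 = ((-10 + G)/o)/7 = (-10 + G)/(7*o))
(B(c(E(4, -5)), 13) - 1809)*(K + 1812) = ((⅐)*(-10 + 13)/(-25) - 1809)*(16311/1444 + 1812) = ((⅐)*(-1/25)*3 - 1809)*(2632839/1444) = (-3/175 - 1809)*(2632839/1444) = -316578/175*2632839/1444 = -21934181709/6650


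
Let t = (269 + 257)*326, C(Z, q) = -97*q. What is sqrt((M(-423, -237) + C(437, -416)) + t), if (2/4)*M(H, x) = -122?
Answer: 8*sqrt(3306) ≈ 459.98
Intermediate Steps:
M(H, x) = -244 (M(H, x) = 2*(-122) = -244)
t = 171476 (t = 526*326 = 171476)
sqrt((M(-423, -237) + C(437, -416)) + t) = sqrt((-244 - 97*(-416)) + 171476) = sqrt((-244 + 40352) + 171476) = sqrt(40108 + 171476) = sqrt(211584) = 8*sqrt(3306)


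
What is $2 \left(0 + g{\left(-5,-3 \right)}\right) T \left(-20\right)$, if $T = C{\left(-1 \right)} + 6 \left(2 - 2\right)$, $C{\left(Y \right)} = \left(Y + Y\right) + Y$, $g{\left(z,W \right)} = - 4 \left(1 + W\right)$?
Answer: $960$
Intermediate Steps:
$g{\left(z,W \right)} = -4 - 4 W$
$C{\left(Y \right)} = 3 Y$ ($C{\left(Y \right)} = 2 Y + Y = 3 Y$)
$T = -3$ ($T = 3 \left(-1\right) + 6 \left(2 - 2\right) = -3 + 6 \left(2 - 2\right) = -3 + 6 \cdot 0 = -3 + 0 = -3$)
$2 \left(0 + g{\left(-5,-3 \right)}\right) T \left(-20\right) = 2 \left(0 - -8\right) \left(-3\right) \left(-20\right) = 2 \left(0 + \left(-4 + 12\right)\right) \left(-3\right) \left(-20\right) = 2 \left(0 + 8\right) \left(-3\right) \left(-20\right) = 2 \cdot 8 \left(-3\right) \left(-20\right) = 16 \left(-3\right) \left(-20\right) = \left(-48\right) \left(-20\right) = 960$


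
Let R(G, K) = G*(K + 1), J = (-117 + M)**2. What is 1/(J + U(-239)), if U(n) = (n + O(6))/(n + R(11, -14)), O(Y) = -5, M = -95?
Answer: 191/8584426 ≈ 2.2250e-5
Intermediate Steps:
J = 44944 (J = (-117 - 95)**2 = (-212)**2 = 44944)
R(G, K) = G*(1 + K)
U(n) = (-5 + n)/(-143 + n) (U(n) = (n - 5)/(n + 11*(1 - 14)) = (-5 + n)/(n + 11*(-13)) = (-5 + n)/(n - 143) = (-5 + n)/(-143 + n))
1/(J + U(-239)) = 1/(44944 + (-5 - 239)/(-143 - 239)) = 1/(44944 - 244/(-382)) = 1/(44944 - 1/382*(-244)) = 1/(44944 + 122/191) = 1/(8584426/191) = 191/8584426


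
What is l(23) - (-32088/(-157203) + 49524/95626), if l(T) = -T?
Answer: -59434288709/2505449013 ≈ -23.722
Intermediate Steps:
l(23) - (-32088/(-157203) + 49524/95626) = -1*23 - (-32088/(-157203) + 49524/95626) = -23 - (-32088*(-1/157203) + 49524*(1/95626)) = -23 - (10696/52401 + 24762/47813) = -23 - 1*1808961410/2505449013 = -23 - 1808961410/2505449013 = -59434288709/2505449013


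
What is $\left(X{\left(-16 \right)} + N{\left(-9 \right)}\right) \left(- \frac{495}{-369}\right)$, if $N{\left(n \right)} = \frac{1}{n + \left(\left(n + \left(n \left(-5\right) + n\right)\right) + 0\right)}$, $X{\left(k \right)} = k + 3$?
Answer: $- \frac{12815}{738} \approx -17.365$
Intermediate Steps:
$X{\left(k \right)} = 3 + k$
$N{\left(n \right)} = - \frac{1}{2 n}$ ($N{\left(n \right)} = \frac{1}{n + \left(\left(n + \left(- 5 n + n\right)\right) + 0\right)} = \frac{1}{n + \left(\left(n - 4 n\right) + 0\right)} = \frac{1}{n + \left(- 3 n + 0\right)} = \frac{1}{n - 3 n} = \frac{1}{\left(-2\right) n} = - \frac{1}{2 n}$)
$\left(X{\left(-16 \right)} + N{\left(-9 \right)}\right) \left(- \frac{495}{-369}\right) = \left(\left(3 - 16\right) - \frac{1}{2 \left(-9\right)}\right) \left(- \frac{495}{-369}\right) = \left(-13 - - \frac{1}{18}\right) \left(\left(-495\right) \left(- \frac{1}{369}\right)\right) = \left(-13 + \frac{1}{18}\right) \frac{55}{41} = \left(- \frac{233}{18}\right) \frac{55}{41} = - \frac{12815}{738}$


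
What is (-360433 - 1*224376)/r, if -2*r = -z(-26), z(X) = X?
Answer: 584809/13 ≈ 44985.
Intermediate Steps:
r = -13 (r = -(-1)*(-26)/2 = -½*26 = -13)
(-360433 - 1*224376)/r = (-360433 - 1*224376)/(-13) = (-360433 - 224376)*(-1/13) = -584809*(-1/13) = 584809/13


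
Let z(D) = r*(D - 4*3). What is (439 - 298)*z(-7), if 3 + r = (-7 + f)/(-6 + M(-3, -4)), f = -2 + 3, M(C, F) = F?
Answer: 32148/5 ≈ 6429.6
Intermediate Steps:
f = 1
r = -12/5 (r = -3 + (-7 + 1)/(-6 - 4) = -3 - 6/(-10) = -3 - 6*(-⅒) = -3 + ⅗ = -12/5 ≈ -2.4000)
z(D) = 144/5 - 12*D/5 (z(D) = -12*(D - 4*3)/5 = -12*(D - 12)/5 = -12*(-12 + D)/5 = 144/5 - 12*D/5)
(439 - 298)*z(-7) = (439 - 298)*(144/5 - 12/5*(-7)) = 141*(144/5 + 84/5) = 141*(228/5) = 32148/5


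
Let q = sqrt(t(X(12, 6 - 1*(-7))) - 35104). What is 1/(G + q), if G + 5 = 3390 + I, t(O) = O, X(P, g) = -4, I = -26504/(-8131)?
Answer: 224008554009/761320239760109 - 132226322*I*sqrt(8777)/761320239760109 ≈ 0.00029424 - 1.6271e-5*I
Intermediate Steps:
I = 26504/8131 (I = -26504*(-1/8131) = 26504/8131 ≈ 3.2596)
G = 27549939/8131 (G = -5 + (3390 + 26504/8131) = -5 + 27590594/8131 = 27549939/8131 ≈ 3388.3)
q = 2*I*sqrt(8777) (q = sqrt(-4 - 35104) = sqrt(-35108) = 2*I*sqrt(8777) ≈ 187.37*I)
1/(G + q) = 1/(27549939/8131 + 2*I*sqrt(8777))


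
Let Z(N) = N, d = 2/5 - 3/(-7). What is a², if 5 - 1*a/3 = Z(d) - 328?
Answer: 1216474884/1225 ≈ 9.9304e+5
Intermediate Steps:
d = 29/35 (d = 2*(⅕) - 3*(-⅐) = ⅖ + 3/7 = 29/35 ≈ 0.82857)
a = 34878/35 (a = 15 - 3*(29/35 - 328) = 15 - 3*(-11451/35) = 15 + 34353/35 = 34878/35 ≈ 996.51)
a² = (34878/35)² = 1216474884/1225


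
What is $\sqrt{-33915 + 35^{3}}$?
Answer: $16 \sqrt{35} \approx 94.657$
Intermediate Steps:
$\sqrt{-33915 + 35^{3}} = \sqrt{-33915 + 42875} = \sqrt{8960} = 16 \sqrt{35}$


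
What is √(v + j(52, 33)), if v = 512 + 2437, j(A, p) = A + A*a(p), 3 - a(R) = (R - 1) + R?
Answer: I*√223 ≈ 14.933*I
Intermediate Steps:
a(R) = 4 - 2*R (a(R) = 3 - ((R - 1) + R) = 3 - ((-1 + R) + R) = 3 - (-1 + 2*R) = 3 + (1 - 2*R) = 4 - 2*R)
j(A, p) = A + A*(4 - 2*p)
v = 2949
√(v + j(52, 33)) = √(2949 + 52*(5 - 2*33)) = √(2949 + 52*(5 - 66)) = √(2949 + 52*(-61)) = √(2949 - 3172) = √(-223) = I*√223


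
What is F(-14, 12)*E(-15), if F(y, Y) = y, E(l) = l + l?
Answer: 420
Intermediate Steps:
E(l) = 2*l
F(-14, 12)*E(-15) = -28*(-15) = -14*(-30) = 420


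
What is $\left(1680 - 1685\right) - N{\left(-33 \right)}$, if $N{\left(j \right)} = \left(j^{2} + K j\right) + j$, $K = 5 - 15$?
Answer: $-1391$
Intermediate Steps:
$K = -10$
$N{\left(j \right)} = j^{2} - 9 j$ ($N{\left(j \right)} = \left(j^{2} - 10 j\right) + j = j^{2} - 9 j$)
$\left(1680 - 1685\right) - N{\left(-33 \right)} = \left(1680 - 1685\right) - - 33 \left(-9 - 33\right) = -5 - \left(-33\right) \left(-42\right) = -5 - 1386 = -1391$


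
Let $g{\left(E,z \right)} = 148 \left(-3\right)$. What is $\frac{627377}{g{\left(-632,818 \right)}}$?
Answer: $- \frac{627377}{444} \approx -1413.0$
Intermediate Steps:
$g{\left(E,z \right)} = -444$
$\frac{627377}{g{\left(-632,818 \right)}} = \frac{627377}{-444} = 627377 \left(- \frac{1}{444}\right) = - \frac{627377}{444}$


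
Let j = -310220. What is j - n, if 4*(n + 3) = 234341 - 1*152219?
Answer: -661495/2 ≈ -3.3075e+5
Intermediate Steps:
n = 41055/2 (n = -3 + (234341 - 1*152219)/4 = -3 + (234341 - 152219)/4 = -3 + (1/4)*82122 = -3 + 41061/2 = 41055/2 ≈ 20528.)
j - n = -310220 - 1*41055/2 = -310220 - 41055/2 = -661495/2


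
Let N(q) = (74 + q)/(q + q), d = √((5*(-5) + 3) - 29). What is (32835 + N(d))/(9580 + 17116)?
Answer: 65671/53392 - 37*I*√51/1361496 ≈ 1.23 - 0.00019408*I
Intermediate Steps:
d = I*√51 (d = √((-25 + 3) - 29) = √(-22 - 29) = √(-51) = I*√51 ≈ 7.1414*I)
N(q) = (74 + q)/(2*q) (N(q) = (74 + q)/((2*q)) = (74 + q)*(1/(2*q)) = (74 + q)/(2*q))
(32835 + N(d))/(9580 + 17116) = (32835 + (74 + I*√51)/(2*((I*√51))))/(9580 + 17116) = (32835 + (-I*√51/51)*(74 + I*√51)/2)/26696 = (32835 - I*√51*(74 + I*√51)/102)*(1/26696) = 32835/26696 - I*√51*(74 + I*√51)/2722992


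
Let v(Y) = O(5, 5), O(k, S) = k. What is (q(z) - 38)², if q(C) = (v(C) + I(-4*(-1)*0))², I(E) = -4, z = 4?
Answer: 1369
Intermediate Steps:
v(Y) = 5
q(C) = 1 (q(C) = (5 - 4)² = 1² = 1)
(q(z) - 38)² = (1 - 38)² = (-37)² = 1369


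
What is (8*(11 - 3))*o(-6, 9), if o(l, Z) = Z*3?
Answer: 1728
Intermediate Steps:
o(l, Z) = 3*Z
(8*(11 - 3))*o(-6, 9) = (8*(11 - 3))*(3*9) = (8*8)*27 = 64*27 = 1728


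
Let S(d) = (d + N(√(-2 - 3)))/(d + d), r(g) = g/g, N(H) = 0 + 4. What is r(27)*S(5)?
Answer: 9/10 ≈ 0.90000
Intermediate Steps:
N(H) = 4
r(g) = 1
S(d) = (4 + d)/(2*d) (S(d) = (d + 4)/(d + d) = (4 + d)/((2*d)) = (4 + d)*(1/(2*d)) = (4 + d)/(2*d))
r(27)*S(5) = 1*((½)*(4 + 5)/5) = 1*((½)*(⅕)*9) = 1*(9/10) = 9/10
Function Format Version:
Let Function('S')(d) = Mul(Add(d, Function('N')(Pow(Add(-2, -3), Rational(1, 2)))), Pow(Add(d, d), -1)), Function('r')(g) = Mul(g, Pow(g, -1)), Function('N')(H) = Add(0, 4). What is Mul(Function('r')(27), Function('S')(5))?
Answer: Rational(9, 10) ≈ 0.90000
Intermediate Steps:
Function('N')(H) = 4
Function('r')(g) = 1
Function('S')(d) = Mul(Rational(1, 2), Pow(d, -1), Add(4, d)) (Function('S')(d) = Mul(Add(d, 4), Pow(Add(d, d), -1)) = Mul(Add(4, d), Pow(Mul(2, d), -1)) = Mul(Add(4, d), Mul(Rational(1, 2), Pow(d, -1))) = Mul(Rational(1, 2), Pow(d, -1), Add(4, d)))
Mul(Function('r')(27), Function('S')(5)) = Mul(1, Mul(Rational(1, 2), Pow(5, -1), Add(4, 5))) = Mul(1, Mul(Rational(1, 2), Rational(1, 5), 9)) = Mul(1, Rational(9, 10)) = Rational(9, 10)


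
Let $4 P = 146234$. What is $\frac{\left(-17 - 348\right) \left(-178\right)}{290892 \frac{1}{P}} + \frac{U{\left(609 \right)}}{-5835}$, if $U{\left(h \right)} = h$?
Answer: $\frac{4619716122949}{565784940} \approx 8165.1$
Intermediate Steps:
$P = \frac{73117}{2}$ ($P = \frac{1}{4} \cdot 146234 = \frac{73117}{2} \approx 36559.0$)
$\frac{\left(-17 - 348\right) \left(-178\right)}{290892 \frac{1}{P}} + \frac{U{\left(609 \right)}}{-5835} = \frac{\left(-17 - 348\right) \left(-178\right)}{290892 \frac{1}{\frac{73117}{2}}} + \frac{609}{-5835} = \frac{\left(-365\right) \left(-178\right)}{290892 \cdot \frac{2}{73117}} + 609 \left(- \frac{1}{5835}\right) = \frac{64970}{\frac{581784}{73117}} - \frac{203}{1945} = 64970 \cdot \frac{73117}{581784} - \frac{203}{1945} = \frac{2375205745}{290892} - \frac{203}{1945} = \frac{4619716122949}{565784940}$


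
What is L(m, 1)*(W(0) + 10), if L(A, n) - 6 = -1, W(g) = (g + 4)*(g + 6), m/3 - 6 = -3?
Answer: 170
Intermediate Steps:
m = 9 (m = 18 + 3*(-3) = 18 - 9 = 9)
W(g) = (4 + g)*(6 + g)
L(A, n) = 5 (L(A, n) = 6 - 1 = 5)
L(m, 1)*(W(0) + 10) = 5*((24 + 0² + 10*0) + 10) = 5*((24 + 0 + 0) + 10) = 5*(24 + 10) = 5*34 = 170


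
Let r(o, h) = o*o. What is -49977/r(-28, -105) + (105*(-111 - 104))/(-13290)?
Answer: -21549851/347312 ≈ -62.048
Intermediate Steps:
r(o, h) = o²
-49977/r(-28, -105) + (105*(-111 - 104))/(-13290) = -49977/((-28)²) + (105*(-111 - 104))/(-13290) = -49977/784 + (105*(-215))*(-1/13290) = -49977*1/784 - 22575*(-1/13290) = -49977/784 + 1505/886 = -21549851/347312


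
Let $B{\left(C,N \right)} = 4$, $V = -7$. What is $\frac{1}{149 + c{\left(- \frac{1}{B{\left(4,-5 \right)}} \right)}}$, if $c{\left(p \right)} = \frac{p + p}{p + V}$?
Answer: $\frac{29}{4323} \approx 0.0067083$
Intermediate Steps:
$c{\left(p \right)} = \frac{2 p}{-7 + p}$ ($c{\left(p \right)} = \frac{p + p}{p - 7} = \frac{2 p}{-7 + p}$)
$\frac{1}{149 + c{\left(- \frac{1}{B{\left(4,-5 \right)}} \right)}} = \frac{1}{149 + \frac{2 \left(- \frac{1}{4}\right)}{-7 - \frac{1}{4}}} = \frac{1}{149 + \frac{2 \left(\left(-1\right) \frac{1}{4}\right)}{-7 - \frac{1}{4}}} = \frac{1}{149 + 2 \left(- \frac{1}{4}\right) \frac{1}{-7 - \frac{1}{4}}} = \frac{1}{149 + 2 \left(- \frac{1}{4}\right) \frac{1}{- \frac{29}{4}}} = \frac{1}{149 + 2 \left(- \frac{1}{4}\right) \left(- \frac{4}{29}\right)} = \frac{1}{149 + \frac{2}{29}} = \frac{1}{\frac{4323}{29}} = \frac{29}{4323}$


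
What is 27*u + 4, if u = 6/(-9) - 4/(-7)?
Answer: 10/7 ≈ 1.4286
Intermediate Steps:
u = -2/21 (u = 6*(-⅑) - 4*(-⅐) = -⅔ + 4/7 = -2/21 ≈ -0.095238)
27*u + 4 = 27*(-2/21) + 4 = -18/7 + 4 = 10/7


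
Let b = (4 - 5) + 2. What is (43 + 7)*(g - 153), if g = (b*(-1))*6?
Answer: -7950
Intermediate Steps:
b = 1 (b = -1 + 2 = 1)
g = -6 (g = (1*(-1))*6 = -1*6 = -6)
(43 + 7)*(g - 153) = (43 + 7)*(-6 - 153) = 50*(-159) = -7950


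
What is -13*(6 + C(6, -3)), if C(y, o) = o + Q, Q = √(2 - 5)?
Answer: -39 - 13*I*√3 ≈ -39.0 - 22.517*I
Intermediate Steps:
Q = I*√3 (Q = √(-3) = I*√3 ≈ 1.732*I)
C(y, o) = o + I*√3
-13*(6 + C(6, -3)) = -13*(6 + (-3 + I*√3)) = -13*(3 + I*√3) = -39 - 13*I*√3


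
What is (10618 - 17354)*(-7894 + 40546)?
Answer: -219943872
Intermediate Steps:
(10618 - 17354)*(-7894 + 40546) = -6736*32652 = -219943872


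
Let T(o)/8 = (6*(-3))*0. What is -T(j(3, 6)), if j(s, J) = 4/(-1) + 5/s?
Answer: 0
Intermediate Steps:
j(s, J) = -4 + 5/s (j(s, J) = 4*(-1) + 5/s = -4 + 5/s)
T(o) = 0 (T(o) = 8*((6*(-3))*0) = 8*(-18*0) = 8*0 = 0)
-T(j(3, 6)) = -1*0 = 0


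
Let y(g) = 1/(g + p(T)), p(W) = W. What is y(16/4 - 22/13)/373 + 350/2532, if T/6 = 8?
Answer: 3558859/25735881 ≈ 0.13828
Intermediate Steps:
T = 48 (T = 6*8 = 48)
y(g) = 1/(48 + g) (y(g) = 1/(g + 48) = 1/(48 + g))
y(16/4 - 22/13)/373 + 350/2532 = 1/((48 + (16/4 - 22/13))*373) + 350/2532 = (1/373)/(48 + (16*(¼) - 22*1/13)) + 350*(1/2532) = (1/373)/(48 + (4 - 22/13)) + 175/1266 = (1/373)/(48 + 30/13) + 175/1266 = (1/373)/(654/13) + 175/1266 = (13/654)*(1/373) + 175/1266 = 13/243942 + 175/1266 = 3558859/25735881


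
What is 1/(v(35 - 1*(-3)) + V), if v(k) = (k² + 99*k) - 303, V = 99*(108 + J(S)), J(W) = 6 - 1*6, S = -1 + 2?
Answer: 1/15595 ≈ 6.4123e-5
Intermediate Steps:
S = 1
J(W) = 0 (J(W) = 6 - 6 = 0)
V = 10692 (V = 99*(108 + 0) = 99*108 = 10692)
v(k) = -303 + k² + 99*k
1/(v(35 - 1*(-3)) + V) = 1/((-303 + (35 - 1*(-3))² + 99*(35 - 1*(-3))) + 10692) = 1/((-303 + (35 + 3)² + 99*(35 + 3)) + 10692) = 1/((-303 + 38² + 99*38) + 10692) = 1/((-303 + 1444 + 3762) + 10692) = 1/(4903 + 10692) = 1/15595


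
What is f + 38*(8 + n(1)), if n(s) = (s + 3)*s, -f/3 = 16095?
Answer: -47829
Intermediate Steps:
f = -48285 (f = -3*16095 = -48285)
n(s) = s*(3 + s) (n(s) = (3 + s)*s = s*(3 + s))
f + 38*(8 + n(1)) = -48285 + 38*(8 + 1*(3 + 1)) = -48285 + 38*(8 + 1*4) = -48285 + 38*(8 + 4) = -48285 + 38*12 = -48285 + 456 = -47829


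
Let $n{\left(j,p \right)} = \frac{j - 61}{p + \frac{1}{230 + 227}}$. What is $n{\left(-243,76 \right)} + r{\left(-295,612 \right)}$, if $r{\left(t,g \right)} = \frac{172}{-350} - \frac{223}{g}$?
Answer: $- \frac{18062711381}{3719904300} \approx -4.8557$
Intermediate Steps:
$r{\left(t,g \right)} = - \frac{86}{175} - \frac{223}{g}$ ($r{\left(t,g \right)} = 172 \left(- \frac{1}{350}\right) - \frac{223}{g} = - \frac{86}{175} - \frac{223}{g}$)
$n{\left(j,p \right)} = \frac{-61 + j}{\frac{1}{457} + p}$ ($n{\left(j,p \right)} = \frac{-61 + j}{p + \frac{1}{457}} = \frac{-61 + j}{\frac{1}{457} + p}$)
$n{\left(-243,76 \right)} + r{\left(-295,612 \right)} = \frac{457 \left(-61 - 243\right)}{1 + 457 \cdot 76} - \left(\frac{86}{175} + \frac{223}{612}\right) = 457 \frac{1}{1 + 34732} \left(-304\right) - \frac{91657}{107100} = 457 \cdot \frac{1}{34733} \left(-304\right) - \frac{91657}{107100} = - \frac{138928}{34733} - \frac{91657}{107100} = - \frac{18062711381}{3719904300}$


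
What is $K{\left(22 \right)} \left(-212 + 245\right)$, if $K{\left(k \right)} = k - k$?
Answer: $0$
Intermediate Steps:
$K{\left(k \right)} = 0$
$K{\left(22 \right)} \left(-212 + 245\right) = 0 \left(-212 + 245\right) = 0 \cdot 33 = 0$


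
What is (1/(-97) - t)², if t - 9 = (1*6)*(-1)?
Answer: 85264/9409 ≈ 9.0620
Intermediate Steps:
t = 3 (t = 9 + (1*6)*(-1) = 9 + 6*(-1) = 9 - 6 = 3)
(1/(-97) - t)² = (1/(-97) - 1*3)² = (-1/97 - 3)² = (-292/97)² = 85264/9409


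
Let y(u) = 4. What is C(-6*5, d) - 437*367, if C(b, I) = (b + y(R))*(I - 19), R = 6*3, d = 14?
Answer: -160249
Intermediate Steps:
R = 18
C(b, I) = (-19 + I)*(4 + b) (C(b, I) = (b + 4)*(I - 19) = (4 + b)*(-19 + I) = (-19 + I)*(4 + b))
C(-6*5, d) - 437*367 = (-76 - (-114)*5 + 4*14 + 14*(-6*5)) - 437*367 = (-76 - 19*(-30) + 56 + 14*(-30)) - 160379 = (-76 + 570 + 56 - 420) - 160379 = 130 - 160379 = -160249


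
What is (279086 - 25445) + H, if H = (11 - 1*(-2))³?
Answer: 255838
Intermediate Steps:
H = 2197 (H = (11 + 2)³ = 13³ = 2197)
(279086 - 25445) + H = (279086 - 25445) + 2197 = 253641 + 2197 = 255838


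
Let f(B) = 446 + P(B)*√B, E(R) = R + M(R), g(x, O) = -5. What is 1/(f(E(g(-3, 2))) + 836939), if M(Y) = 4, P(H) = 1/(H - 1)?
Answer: 3349540/2804854552901 + 2*I/2804854552901 ≈ 1.1942e-6 + 7.1305e-13*I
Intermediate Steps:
P(H) = 1/(-1 + H)
E(R) = 4 + R (E(R) = R + 4 = 4 + R)
f(B) = 446 + √B/(-1 + B)
1/(f(E(g(-3, 2))) + 836939) = 1/((-446 + √(4 - 5) + 446*(4 - 5))/(-1 + (4 - 5)) + 836939) = 1/((-446 + √(-1) + 446*(-1))/(-1 - 1) + 836939) = 1/((-446 + I - 446)/(-2) + 836939) = 1/(-(-892 + I)/2 + 836939) = 1/((446 - I/2) + 836939) = 1/(837385 - I/2) = 4*(837385 + I/2)/2804854552901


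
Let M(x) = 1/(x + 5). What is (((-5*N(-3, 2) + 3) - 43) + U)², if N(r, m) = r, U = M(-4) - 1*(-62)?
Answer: 1444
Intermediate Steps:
M(x) = 1/(5 + x)
U = 63 (U = 1/(5 - 4) - 1*(-62) = 1/1 + 62 = 1 + 62 = 63)
(((-5*N(-3, 2) + 3) - 43) + U)² = (((-5*(-3) + 3) - 43) + 63)² = (((15 + 3) - 43) + 63)² = ((18 - 43) + 63)² = (-25 + 63)² = 38² = 1444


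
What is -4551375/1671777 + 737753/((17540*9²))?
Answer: -581440224491/263906717220 ≈ -2.2032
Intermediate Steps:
-4551375/1671777 + 737753/((17540*9²)) = -4551375*1/1671777 + 737753/((17540*81)) = -1517125/557259 + 737753/1420740 = -581440224491/263906717220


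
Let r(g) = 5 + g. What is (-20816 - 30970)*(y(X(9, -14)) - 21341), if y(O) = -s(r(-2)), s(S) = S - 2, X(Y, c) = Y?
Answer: 1105216812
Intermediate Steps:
s(S) = -2 + S
y(O) = -1 (y(O) = -(-2 + (5 - 2)) = -(-2 + 3) = -1*1 = -1)
(-20816 - 30970)*(y(X(9, -14)) - 21341) = (-20816 - 30970)*(-1 - 21341) = -51786*(-21342) = 1105216812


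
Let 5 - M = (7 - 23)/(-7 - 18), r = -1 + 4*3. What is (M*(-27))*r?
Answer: -32373/25 ≈ -1294.9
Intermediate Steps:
r = 11 (r = -1 + 12 = 11)
M = 109/25 (M = 5 - (7 - 23)/(-7 - 18) = 5 - (-16)/(-25) = 5 - (-16)*(-1)/25 = 5 - 1*16/25 = 5 - 16/25 = 109/25 ≈ 4.3600)
(M*(-27))*r = ((109/25)*(-27))*11 = -2943/25*11 = -32373/25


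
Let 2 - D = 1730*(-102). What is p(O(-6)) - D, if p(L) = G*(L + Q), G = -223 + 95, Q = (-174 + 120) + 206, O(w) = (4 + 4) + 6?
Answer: -197710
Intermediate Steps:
O(w) = 14 (O(w) = 8 + 6 = 14)
Q = 152 (Q = -54 + 206 = 152)
G = -128
p(L) = -19456 - 128*L (p(L) = -128*(L + 152) = -128*(152 + L) = -19456 - 128*L)
D = 176462 (D = 2 - 1730*(-102) = 2 - 1*(-176460) = 2 + 176460 = 176462)
p(O(-6)) - D = (-19456 - 128*14) - 1*176462 = (-19456 - 1792) - 176462 = -21248 - 176462 = -197710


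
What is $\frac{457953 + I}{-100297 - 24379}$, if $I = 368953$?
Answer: $- \frac{413453}{62338} \approx -6.6324$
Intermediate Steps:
$\frac{457953 + I}{-100297 - 24379} = \frac{457953 + 368953}{-100297 - 24379} = \frac{826906}{-124676} = 826906 \left(- \frac{1}{124676}\right) = - \frac{413453}{62338}$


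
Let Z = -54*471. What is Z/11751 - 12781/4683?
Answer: -89765651/18343311 ≈ -4.8936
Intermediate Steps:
Z = -25434
Z/11751 - 12781/4683 = -25434/11751 - 12781/4683 = -25434*1/11751 - 12781*1/4683 = -8478/3917 - 12781/4683 = -89765651/18343311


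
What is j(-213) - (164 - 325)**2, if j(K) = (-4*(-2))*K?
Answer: -27625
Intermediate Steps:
j(K) = 8*K
j(-213) - (164 - 325)**2 = 8*(-213) - (164 - 325)**2 = -1704 - 1*(-161)**2 = -1704 - 1*25921 = -1704 - 25921 = -27625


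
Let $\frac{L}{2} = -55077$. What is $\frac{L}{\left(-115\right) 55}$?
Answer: $\frac{10014}{575} \approx 17.416$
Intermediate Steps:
$L = -110154$ ($L = 2 \left(-55077\right) = -110154$)
$\frac{L}{\left(-115\right) 55} = - \frac{110154}{\left(-115\right) 55} = - \frac{110154}{-6325} = \left(-110154\right) \left(- \frac{1}{6325}\right) = \frac{10014}{575}$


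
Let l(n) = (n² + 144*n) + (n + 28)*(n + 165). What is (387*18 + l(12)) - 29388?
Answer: -13470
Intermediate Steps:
l(n) = n² + 144*n + (28 + n)*(165 + n) (l(n) = (n² + 144*n) + (28 + n)*(165 + n) = n² + 144*n + (28 + n)*(165 + n))
(387*18 + l(12)) - 29388 = (387*18 + (4620 + 2*12² + 337*12)) - 29388 = (6966 + (4620 + 2*144 + 4044)) - 29388 = (6966 + (4620 + 288 + 4044)) - 29388 = (6966 + 8952) - 29388 = 15918 - 29388 = -13470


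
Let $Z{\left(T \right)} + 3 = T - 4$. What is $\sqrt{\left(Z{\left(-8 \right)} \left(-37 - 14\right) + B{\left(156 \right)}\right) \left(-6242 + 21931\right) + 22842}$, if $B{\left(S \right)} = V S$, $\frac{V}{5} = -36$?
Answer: $3 i \sqrt{47613577} \approx 20701.0 i$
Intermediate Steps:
$V = -180$ ($V = 5 \left(-36\right) = -180$)
$Z{\left(T \right)} = -7 + T$ ($Z{\left(T \right)} = -3 + \left(T - 4\right) = -3 + \left(-4 + T\right) = -7 + T$)
$B{\left(S \right)} = - 180 S$
$\sqrt{\left(Z{\left(-8 \right)} \left(-37 - 14\right) + B{\left(156 \right)}\right) \left(-6242 + 21931\right) + 22842} = \sqrt{\left(\left(-7 - 8\right) \left(-37 - 14\right) - 28080\right) \left(-6242 + 21931\right) + 22842} = \sqrt{\left(\left(-15\right) \left(-51\right) - 28080\right) 15689 + 22842} = \sqrt{\left(765 - 28080\right) 15689 + 22842} = \sqrt{\left(-27315\right) 15689 + 22842} = \sqrt{-428545035 + 22842} = \sqrt{-428522193} = 3 i \sqrt{47613577}$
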